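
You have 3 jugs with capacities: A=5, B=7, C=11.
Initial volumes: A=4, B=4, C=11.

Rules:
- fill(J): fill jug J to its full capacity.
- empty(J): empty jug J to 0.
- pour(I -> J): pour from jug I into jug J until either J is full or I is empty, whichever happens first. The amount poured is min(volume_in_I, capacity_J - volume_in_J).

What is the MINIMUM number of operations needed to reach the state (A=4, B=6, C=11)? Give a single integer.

BFS from (A=4, B=4, C=11). One shortest path:
  1. pour(C -> A) -> (A=5 B=4 C=10)
  2. empty(A) -> (A=0 B=4 C=10)
  3. pour(B -> A) -> (A=4 B=0 C=10)
  4. fill(B) -> (A=4 B=7 C=10)
  5. pour(B -> C) -> (A=4 B=6 C=11)
Reached target in 5 moves.

Answer: 5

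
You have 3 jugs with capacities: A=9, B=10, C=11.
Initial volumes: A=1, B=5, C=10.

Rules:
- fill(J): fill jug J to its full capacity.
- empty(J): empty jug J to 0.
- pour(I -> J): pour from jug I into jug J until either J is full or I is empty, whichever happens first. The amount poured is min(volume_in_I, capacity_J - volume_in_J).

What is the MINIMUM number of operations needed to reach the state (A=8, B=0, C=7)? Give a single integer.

Answer: 5

Derivation:
BFS from (A=1, B=5, C=10). One shortest path:
  1. pour(A -> B) -> (A=0 B=6 C=10)
  2. fill(A) -> (A=9 B=6 C=10)
  3. pour(A -> C) -> (A=8 B=6 C=11)
  4. pour(C -> B) -> (A=8 B=10 C=7)
  5. empty(B) -> (A=8 B=0 C=7)
Reached target in 5 moves.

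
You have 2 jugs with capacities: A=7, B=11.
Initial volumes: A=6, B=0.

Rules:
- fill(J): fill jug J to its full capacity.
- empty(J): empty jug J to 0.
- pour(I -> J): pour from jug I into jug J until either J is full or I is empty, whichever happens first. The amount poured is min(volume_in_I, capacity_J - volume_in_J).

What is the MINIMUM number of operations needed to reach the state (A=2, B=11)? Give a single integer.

BFS from (A=6, B=0). One shortest path:
  1. pour(A -> B) -> (A=0 B=6)
  2. fill(A) -> (A=7 B=6)
  3. pour(A -> B) -> (A=2 B=11)
Reached target in 3 moves.

Answer: 3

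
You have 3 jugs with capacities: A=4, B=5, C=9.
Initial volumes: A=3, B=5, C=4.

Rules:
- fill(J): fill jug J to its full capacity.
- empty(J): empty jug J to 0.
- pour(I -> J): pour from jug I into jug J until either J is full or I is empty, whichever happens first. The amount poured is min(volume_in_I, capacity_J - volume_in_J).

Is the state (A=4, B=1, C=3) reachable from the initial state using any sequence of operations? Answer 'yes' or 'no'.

BFS from (A=3, B=5, C=4):
  1. empty(C) -> (A=3 B=5 C=0)
  2. pour(A -> C) -> (A=0 B=5 C=3)
  3. pour(B -> A) -> (A=4 B=1 C=3)
Target reached → yes.

Answer: yes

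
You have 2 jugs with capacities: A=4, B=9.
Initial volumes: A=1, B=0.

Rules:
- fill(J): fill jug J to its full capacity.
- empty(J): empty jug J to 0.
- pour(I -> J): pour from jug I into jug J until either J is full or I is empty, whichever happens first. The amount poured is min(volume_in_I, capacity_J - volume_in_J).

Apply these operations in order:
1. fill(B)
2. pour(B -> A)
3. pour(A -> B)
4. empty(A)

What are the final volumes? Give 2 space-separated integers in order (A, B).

Answer: 0 9

Derivation:
Step 1: fill(B) -> (A=1 B=9)
Step 2: pour(B -> A) -> (A=4 B=6)
Step 3: pour(A -> B) -> (A=1 B=9)
Step 4: empty(A) -> (A=0 B=9)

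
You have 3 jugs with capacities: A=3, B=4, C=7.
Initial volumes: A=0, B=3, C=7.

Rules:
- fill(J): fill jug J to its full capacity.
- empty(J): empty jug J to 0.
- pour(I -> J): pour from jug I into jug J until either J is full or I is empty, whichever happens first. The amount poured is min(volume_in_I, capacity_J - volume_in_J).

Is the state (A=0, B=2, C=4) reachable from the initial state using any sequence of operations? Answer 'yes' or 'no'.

BFS from (A=0, B=3, C=7):
  1. pour(C -> A) -> (A=3 B=3 C=4)
  2. pour(A -> B) -> (A=2 B=4 C=4)
  3. empty(B) -> (A=2 B=0 C=4)
  4. pour(A -> B) -> (A=0 B=2 C=4)
Target reached → yes.

Answer: yes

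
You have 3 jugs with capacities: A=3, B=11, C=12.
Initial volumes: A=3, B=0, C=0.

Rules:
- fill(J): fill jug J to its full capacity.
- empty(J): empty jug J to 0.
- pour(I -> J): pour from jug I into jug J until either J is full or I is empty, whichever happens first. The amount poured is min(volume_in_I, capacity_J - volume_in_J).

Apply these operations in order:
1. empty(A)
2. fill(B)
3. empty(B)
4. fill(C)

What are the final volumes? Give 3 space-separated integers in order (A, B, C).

Step 1: empty(A) -> (A=0 B=0 C=0)
Step 2: fill(B) -> (A=0 B=11 C=0)
Step 3: empty(B) -> (A=0 B=0 C=0)
Step 4: fill(C) -> (A=0 B=0 C=12)

Answer: 0 0 12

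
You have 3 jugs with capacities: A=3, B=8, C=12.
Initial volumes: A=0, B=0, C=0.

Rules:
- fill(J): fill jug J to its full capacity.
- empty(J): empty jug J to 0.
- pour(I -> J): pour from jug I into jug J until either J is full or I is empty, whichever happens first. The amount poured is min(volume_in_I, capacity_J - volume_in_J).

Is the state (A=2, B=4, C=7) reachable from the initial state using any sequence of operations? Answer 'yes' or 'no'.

BFS explored all 314 reachable states.
Reachable set includes: (0,0,0), (0,0,1), (0,0,2), (0,0,3), (0,0,4), (0,0,5), (0,0,6), (0,0,7), (0,0,8), (0,0,9), (0,0,10), (0,0,11) ...
Target (A=2, B=4, C=7) not in reachable set → no.

Answer: no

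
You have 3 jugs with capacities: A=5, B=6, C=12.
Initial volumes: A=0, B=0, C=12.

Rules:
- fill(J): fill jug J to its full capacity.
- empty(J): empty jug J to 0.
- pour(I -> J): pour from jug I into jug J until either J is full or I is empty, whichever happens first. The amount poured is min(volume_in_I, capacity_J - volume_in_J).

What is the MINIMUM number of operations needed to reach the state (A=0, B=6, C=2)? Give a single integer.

Answer: 5

Derivation:
BFS from (A=0, B=0, C=12). One shortest path:
  1. fill(B) -> (A=0 B=6 C=12)
  2. pour(C -> A) -> (A=5 B=6 C=7)
  3. empty(A) -> (A=0 B=6 C=7)
  4. pour(C -> A) -> (A=5 B=6 C=2)
  5. empty(A) -> (A=0 B=6 C=2)
Reached target in 5 moves.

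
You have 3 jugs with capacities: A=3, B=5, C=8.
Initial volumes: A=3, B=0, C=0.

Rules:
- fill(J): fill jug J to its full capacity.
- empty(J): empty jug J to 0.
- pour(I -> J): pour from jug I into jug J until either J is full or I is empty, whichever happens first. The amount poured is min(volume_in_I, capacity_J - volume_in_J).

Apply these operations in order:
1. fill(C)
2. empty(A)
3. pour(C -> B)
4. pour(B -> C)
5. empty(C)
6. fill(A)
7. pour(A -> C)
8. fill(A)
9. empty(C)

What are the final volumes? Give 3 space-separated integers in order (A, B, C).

Answer: 3 0 0

Derivation:
Step 1: fill(C) -> (A=3 B=0 C=8)
Step 2: empty(A) -> (A=0 B=0 C=8)
Step 3: pour(C -> B) -> (A=0 B=5 C=3)
Step 4: pour(B -> C) -> (A=0 B=0 C=8)
Step 5: empty(C) -> (A=0 B=0 C=0)
Step 6: fill(A) -> (A=3 B=0 C=0)
Step 7: pour(A -> C) -> (A=0 B=0 C=3)
Step 8: fill(A) -> (A=3 B=0 C=3)
Step 9: empty(C) -> (A=3 B=0 C=0)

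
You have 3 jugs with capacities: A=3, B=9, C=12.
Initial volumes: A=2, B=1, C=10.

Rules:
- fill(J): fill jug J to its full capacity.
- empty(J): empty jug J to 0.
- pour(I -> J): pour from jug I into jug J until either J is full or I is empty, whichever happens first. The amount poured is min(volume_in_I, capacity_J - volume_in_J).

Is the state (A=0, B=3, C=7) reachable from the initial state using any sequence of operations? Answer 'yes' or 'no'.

BFS from (A=2, B=1, C=10):
  1. pour(A -> B) -> (A=0 B=3 C=10)
  2. pour(C -> A) -> (A=3 B=3 C=7)
  3. empty(A) -> (A=0 B=3 C=7)
Target reached → yes.

Answer: yes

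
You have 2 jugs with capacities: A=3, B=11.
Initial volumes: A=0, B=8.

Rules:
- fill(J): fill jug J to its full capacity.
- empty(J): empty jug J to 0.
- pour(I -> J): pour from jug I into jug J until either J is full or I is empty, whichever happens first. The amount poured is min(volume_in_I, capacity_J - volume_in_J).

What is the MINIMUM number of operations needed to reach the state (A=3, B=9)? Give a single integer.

Answer: 8

Derivation:
BFS from (A=0, B=8). One shortest path:
  1. fill(A) -> (A=3 B=8)
  2. empty(B) -> (A=3 B=0)
  3. pour(A -> B) -> (A=0 B=3)
  4. fill(A) -> (A=3 B=3)
  5. pour(A -> B) -> (A=0 B=6)
  6. fill(A) -> (A=3 B=6)
  7. pour(A -> B) -> (A=0 B=9)
  8. fill(A) -> (A=3 B=9)
Reached target in 8 moves.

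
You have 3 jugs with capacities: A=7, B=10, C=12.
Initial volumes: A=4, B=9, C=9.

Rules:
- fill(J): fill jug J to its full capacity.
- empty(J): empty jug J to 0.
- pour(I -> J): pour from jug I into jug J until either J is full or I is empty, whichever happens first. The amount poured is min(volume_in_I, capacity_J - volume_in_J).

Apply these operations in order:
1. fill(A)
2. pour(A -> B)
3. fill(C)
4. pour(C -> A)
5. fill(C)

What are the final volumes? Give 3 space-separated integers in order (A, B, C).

Answer: 7 10 12

Derivation:
Step 1: fill(A) -> (A=7 B=9 C=9)
Step 2: pour(A -> B) -> (A=6 B=10 C=9)
Step 3: fill(C) -> (A=6 B=10 C=12)
Step 4: pour(C -> A) -> (A=7 B=10 C=11)
Step 5: fill(C) -> (A=7 B=10 C=12)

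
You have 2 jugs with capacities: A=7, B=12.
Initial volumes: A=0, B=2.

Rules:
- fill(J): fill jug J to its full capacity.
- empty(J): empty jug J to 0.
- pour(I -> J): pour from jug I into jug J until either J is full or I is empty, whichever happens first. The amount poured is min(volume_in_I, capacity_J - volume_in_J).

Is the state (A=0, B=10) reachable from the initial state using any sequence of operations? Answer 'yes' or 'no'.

BFS from (A=0, B=2):
  1. fill(B) -> (A=0 B=12)
  2. pour(B -> A) -> (A=7 B=5)
  3. empty(A) -> (A=0 B=5)
  4. pour(B -> A) -> (A=5 B=0)
  5. fill(B) -> (A=5 B=12)
  6. pour(B -> A) -> (A=7 B=10)
  7. empty(A) -> (A=0 B=10)
Target reached → yes.

Answer: yes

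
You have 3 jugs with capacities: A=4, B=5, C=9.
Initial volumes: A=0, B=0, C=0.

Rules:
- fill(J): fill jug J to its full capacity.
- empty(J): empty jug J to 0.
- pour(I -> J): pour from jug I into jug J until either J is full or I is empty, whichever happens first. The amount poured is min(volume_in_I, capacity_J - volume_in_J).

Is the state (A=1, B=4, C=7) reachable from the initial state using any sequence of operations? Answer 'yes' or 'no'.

BFS explored all 204 reachable states.
Reachable set includes: (0,0,0), (0,0,1), (0,0,2), (0,0,3), (0,0,4), (0,0,5), (0,0,6), (0,0,7), (0,0,8), (0,0,9), (0,1,0), (0,1,1) ...
Target (A=1, B=4, C=7) not in reachable set → no.

Answer: no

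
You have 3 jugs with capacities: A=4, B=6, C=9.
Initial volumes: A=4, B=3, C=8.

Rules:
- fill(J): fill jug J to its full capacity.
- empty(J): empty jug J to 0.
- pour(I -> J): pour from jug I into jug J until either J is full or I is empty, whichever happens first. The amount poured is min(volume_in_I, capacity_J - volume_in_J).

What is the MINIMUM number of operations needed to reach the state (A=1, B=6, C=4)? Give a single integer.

BFS from (A=4, B=3, C=8). One shortest path:
  1. empty(A) -> (A=0 B=3 C=8)
  2. pour(C -> A) -> (A=4 B=3 C=4)
  3. pour(A -> B) -> (A=1 B=6 C=4)
Reached target in 3 moves.

Answer: 3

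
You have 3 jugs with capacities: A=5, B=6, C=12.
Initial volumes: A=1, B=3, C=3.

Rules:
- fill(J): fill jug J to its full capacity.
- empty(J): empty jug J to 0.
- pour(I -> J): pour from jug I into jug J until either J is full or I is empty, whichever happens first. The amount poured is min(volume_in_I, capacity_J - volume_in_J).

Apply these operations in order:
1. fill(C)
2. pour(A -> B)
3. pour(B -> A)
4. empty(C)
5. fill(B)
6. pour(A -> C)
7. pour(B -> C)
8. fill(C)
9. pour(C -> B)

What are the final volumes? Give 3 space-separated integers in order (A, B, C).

Step 1: fill(C) -> (A=1 B=3 C=12)
Step 2: pour(A -> B) -> (A=0 B=4 C=12)
Step 3: pour(B -> A) -> (A=4 B=0 C=12)
Step 4: empty(C) -> (A=4 B=0 C=0)
Step 5: fill(B) -> (A=4 B=6 C=0)
Step 6: pour(A -> C) -> (A=0 B=6 C=4)
Step 7: pour(B -> C) -> (A=0 B=0 C=10)
Step 8: fill(C) -> (A=0 B=0 C=12)
Step 9: pour(C -> B) -> (A=0 B=6 C=6)

Answer: 0 6 6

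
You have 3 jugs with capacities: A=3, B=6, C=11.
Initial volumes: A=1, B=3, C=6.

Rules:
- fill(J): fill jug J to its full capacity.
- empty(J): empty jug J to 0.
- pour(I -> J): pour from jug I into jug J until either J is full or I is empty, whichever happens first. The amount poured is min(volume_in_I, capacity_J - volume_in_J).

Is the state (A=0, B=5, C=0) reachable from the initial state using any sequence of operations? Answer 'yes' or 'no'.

BFS from (A=1, B=3, C=6):
  1. pour(A -> B) -> (A=0 B=4 C=6)
  2. pour(B -> C) -> (A=0 B=0 C=10)
  3. fill(B) -> (A=0 B=6 C=10)
  4. pour(B -> C) -> (A=0 B=5 C=11)
  5. empty(C) -> (A=0 B=5 C=0)
Target reached → yes.

Answer: yes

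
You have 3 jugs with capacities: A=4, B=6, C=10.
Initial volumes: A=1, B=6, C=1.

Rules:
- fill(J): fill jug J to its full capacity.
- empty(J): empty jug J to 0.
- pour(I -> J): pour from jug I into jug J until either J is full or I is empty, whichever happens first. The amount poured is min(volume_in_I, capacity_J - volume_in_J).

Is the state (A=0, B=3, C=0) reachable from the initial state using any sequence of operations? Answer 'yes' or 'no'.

BFS from (A=1, B=6, C=1):
  1. empty(C) -> (A=1 B=6 C=0)
  2. pour(B -> A) -> (A=4 B=3 C=0)
  3. empty(A) -> (A=0 B=3 C=0)
Target reached → yes.

Answer: yes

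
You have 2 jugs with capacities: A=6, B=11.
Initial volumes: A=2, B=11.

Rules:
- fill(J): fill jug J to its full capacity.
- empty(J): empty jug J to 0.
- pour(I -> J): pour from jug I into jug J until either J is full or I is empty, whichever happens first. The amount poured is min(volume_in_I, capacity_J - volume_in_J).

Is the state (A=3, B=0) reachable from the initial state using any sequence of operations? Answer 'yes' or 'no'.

BFS from (A=2, B=11):
  1. empty(B) -> (A=2 B=0)
  2. pour(A -> B) -> (A=0 B=2)
  3. fill(A) -> (A=6 B=2)
  4. pour(A -> B) -> (A=0 B=8)
  5. fill(A) -> (A=6 B=8)
  6. pour(A -> B) -> (A=3 B=11)
  7. empty(B) -> (A=3 B=0)
Target reached → yes.

Answer: yes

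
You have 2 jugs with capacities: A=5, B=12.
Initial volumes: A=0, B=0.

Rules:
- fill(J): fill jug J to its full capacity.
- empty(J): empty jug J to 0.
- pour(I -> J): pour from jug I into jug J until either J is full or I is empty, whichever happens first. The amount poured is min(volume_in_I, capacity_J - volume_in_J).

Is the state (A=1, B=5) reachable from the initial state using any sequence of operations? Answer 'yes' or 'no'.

Answer: no

Derivation:
BFS explored all 34 reachable states.
Reachable set includes: (0,0), (0,1), (0,2), (0,3), (0,4), (0,5), (0,6), (0,7), (0,8), (0,9), (0,10), (0,11) ...
Target (A=1, B=5) not in reachable set → no.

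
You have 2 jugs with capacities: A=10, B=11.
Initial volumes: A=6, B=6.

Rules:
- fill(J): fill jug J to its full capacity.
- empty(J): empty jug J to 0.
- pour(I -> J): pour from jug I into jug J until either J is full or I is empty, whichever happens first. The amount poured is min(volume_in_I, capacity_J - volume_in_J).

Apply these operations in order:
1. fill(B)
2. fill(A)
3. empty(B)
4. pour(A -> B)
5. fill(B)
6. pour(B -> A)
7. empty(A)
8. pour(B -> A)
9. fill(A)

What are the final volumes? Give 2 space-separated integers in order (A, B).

Answer: 10 0

Derivation:
Step 1: fill(B) -> (A=6 B=11)
Step 2: fill(A) -> (A=10 B=11)
Step 3: empty(B) -> (A=10 B=0)
Step 4: pour(A -> B) -> (A=0 B=10)
Step 5: fill(B) -> (A=0 B=11)
Step 6: pour(B -> A) -> (A=10 B=1)
Step 7: empty(A) -> (A=0 B=1)
Step 8: pour(B -> A) -> (A=1 B=0)
Step 9: fill(A) -> (A=10 B=0)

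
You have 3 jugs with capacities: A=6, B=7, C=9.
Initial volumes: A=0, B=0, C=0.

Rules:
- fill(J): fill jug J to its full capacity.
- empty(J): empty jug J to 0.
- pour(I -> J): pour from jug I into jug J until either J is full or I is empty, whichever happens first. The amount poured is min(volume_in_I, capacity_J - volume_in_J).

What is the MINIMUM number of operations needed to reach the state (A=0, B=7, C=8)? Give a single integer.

BFS from (A=0, B=0, C=0). One shortest path:
  1. fill(A) -> (A=6 B=0 C=0)
  2. fill(C) -> (A=6 B=0 C=9)
  3. pour(A -> B) -> (A=0 B=6 C=9)
  4. pour(C -> B) -> (A=0 B=7 C=8)
Reached target in 4 moves.

Answer: 4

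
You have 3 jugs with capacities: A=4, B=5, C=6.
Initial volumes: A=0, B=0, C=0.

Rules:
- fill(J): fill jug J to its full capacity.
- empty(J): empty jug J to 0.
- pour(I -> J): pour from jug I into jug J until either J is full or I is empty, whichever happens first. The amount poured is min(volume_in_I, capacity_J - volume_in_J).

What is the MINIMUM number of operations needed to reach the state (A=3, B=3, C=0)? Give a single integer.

Answer: 8

Derivation:
BFS from (A=0, B=0, C=0). One shortest path:
  1. fill(A) -> (A=4 B=0 C=0)
  2. pour(A -> B) -> (A=0 B=4 C=0)
  3. fill(A) -> (A=4 B=4 C=0)
  4. pour(A -> C) -> (A=0 B=4 C=4)
  5. fill(A) -> (A=4 B=4 C=4)
  6. pour(A -> B) -> (A=3 B=5 C=4)
  7. pour(B -> C) -> (A=3 B=3 C=6)
  8. empty(C) -> (A=3 B=3 C=0)
Reached target in 8 moves.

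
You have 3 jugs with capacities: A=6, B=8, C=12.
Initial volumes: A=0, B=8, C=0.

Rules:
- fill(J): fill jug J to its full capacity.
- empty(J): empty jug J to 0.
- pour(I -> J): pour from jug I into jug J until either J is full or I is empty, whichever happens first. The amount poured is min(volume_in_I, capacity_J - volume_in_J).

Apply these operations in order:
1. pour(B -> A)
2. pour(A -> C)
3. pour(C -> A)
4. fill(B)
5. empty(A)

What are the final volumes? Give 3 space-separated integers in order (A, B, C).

Step 1: pour(B -> A) -> (A=6 B=2 C=0)
Step 2: pour(A -> C) -> (A=0 B=2 C=6)
Step 3: pour(C -> A) -> (A=6 B=2 C=0)
Step 4: fill(B) -> (A=6 B=8 C=0)
Step 5: empty(A) -> (A=0 B=8 C=0)

Answer: 0 8 0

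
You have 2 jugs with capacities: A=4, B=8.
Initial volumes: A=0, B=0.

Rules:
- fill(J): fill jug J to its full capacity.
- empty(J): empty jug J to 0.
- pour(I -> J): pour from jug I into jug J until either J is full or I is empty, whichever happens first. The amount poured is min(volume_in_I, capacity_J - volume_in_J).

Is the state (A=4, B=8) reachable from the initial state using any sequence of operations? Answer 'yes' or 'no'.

Answer: yes

Derivation:
BFS from (A=0, B=0):
  1. fill(A) -> (A=4 B=0)
  2. fill(B) -> (A=4 B=8)
Target reached → yes.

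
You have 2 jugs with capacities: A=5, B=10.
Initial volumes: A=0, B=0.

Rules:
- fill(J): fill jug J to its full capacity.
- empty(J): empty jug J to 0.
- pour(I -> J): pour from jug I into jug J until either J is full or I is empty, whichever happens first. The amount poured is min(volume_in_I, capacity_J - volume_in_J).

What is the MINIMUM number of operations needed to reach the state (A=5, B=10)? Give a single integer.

BFS from (A=0, B=0). One shortest path:
  1. fill(A) -> (A=5 B=0)
  2. fill(B) -> (A=5 B=10)
Reached target in 2 moves.

Answer: 2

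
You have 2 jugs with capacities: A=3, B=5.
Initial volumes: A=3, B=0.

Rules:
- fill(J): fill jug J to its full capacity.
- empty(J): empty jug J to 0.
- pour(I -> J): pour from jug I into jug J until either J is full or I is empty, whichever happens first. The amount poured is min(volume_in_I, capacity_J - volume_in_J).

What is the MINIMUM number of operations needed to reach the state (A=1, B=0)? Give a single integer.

BFS from (A=3, B=0). One shortest path:
  1. pour(A -> B) -> (A=0 B=3)
  2. fill(A) -> (A=3 B=3)
  3. pour(A -> B) -> (A=1 B=5)
  4. empty(B) -> (A=1 B=0)
Reached target in 4 moves.

Answer: 4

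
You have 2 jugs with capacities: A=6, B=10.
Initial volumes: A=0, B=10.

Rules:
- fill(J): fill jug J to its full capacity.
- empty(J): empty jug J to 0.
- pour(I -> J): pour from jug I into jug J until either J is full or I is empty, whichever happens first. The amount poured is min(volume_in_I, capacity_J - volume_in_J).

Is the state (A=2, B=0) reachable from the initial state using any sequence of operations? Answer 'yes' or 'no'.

BFS from (A=0, B=10):
  1. fill(A) -> (A=6 B=10)
  2. empty(B) -> (A=6 B=0)
  3. pour(A -> B) -> (A=0 B=6)
  4. fill(A) -> (A=6 B=6)
  5. pour(A -> B) -> (A=2 B=10)
  6. empty(B) -> (A=2 B=0)
Target reached → yes.

Answer: yes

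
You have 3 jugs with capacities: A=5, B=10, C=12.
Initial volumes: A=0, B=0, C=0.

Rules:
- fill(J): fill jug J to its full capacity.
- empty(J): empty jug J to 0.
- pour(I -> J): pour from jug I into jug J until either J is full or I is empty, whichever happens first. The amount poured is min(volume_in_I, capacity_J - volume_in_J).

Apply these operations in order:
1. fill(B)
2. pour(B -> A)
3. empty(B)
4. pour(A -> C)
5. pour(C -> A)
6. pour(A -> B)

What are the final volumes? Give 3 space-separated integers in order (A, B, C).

Answer: 0 5 0

Derivation:
Step 1: fill(B) -> (A=0 B=10 C=0)
Step 2: pour(B -> A) -> (A=5 B=5 C=0)
Step 3: empty(B) -> (A=5 B=0 C=0)
Step 4: pour(A -> C) -> (A=0 B=0 C=5)
Step 5: pour(C -> A) -> (A=5 B=0 C=0)
Step 6: pour(A -> B) -> (A=0 B=5 C=0)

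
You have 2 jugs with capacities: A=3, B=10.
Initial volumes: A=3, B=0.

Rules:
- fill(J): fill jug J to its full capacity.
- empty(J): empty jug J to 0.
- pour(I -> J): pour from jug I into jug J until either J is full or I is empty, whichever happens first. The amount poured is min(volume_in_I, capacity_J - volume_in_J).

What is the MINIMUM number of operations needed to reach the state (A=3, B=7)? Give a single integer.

Answer: 3

Derivation:
BFS from (A=3, B=0). One shortest path:
  1. empty(A) -> (A=0 B=0)
  2. fill(B) -> (A=0 B=10)
  3. pour(B -> A) -> (A=3 B=7)
Reached target in 3 moves.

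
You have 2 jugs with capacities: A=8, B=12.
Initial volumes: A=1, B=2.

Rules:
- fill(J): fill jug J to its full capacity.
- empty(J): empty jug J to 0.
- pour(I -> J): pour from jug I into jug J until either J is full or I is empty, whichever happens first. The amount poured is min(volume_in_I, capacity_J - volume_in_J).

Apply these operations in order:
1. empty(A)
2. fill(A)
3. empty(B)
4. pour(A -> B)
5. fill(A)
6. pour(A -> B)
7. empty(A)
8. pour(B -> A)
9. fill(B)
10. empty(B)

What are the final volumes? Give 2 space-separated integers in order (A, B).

Answer: 8 0

Derivation:
Step 1: empty(A) -> (A=0 B=2)
Step 2: fill(A) -> (A=8 B=2)
Step 3: empty(B) -> (A=8 B=0)
Step 4: pour(A -> B) -> (A=0 B=8)
Step 5: fill(A) -> (A=8 B=8)
Step 6: pour(A -> B) -> (A=4 B=12)
Step 7: empty(A) -> (A=0 B=12)
Step 8: pour(B -> A) -> (A=8 B=4)
Step 9: fill(B) -> (A=8 B=12)
Step 10: empty(B) -> (A=8 B=0)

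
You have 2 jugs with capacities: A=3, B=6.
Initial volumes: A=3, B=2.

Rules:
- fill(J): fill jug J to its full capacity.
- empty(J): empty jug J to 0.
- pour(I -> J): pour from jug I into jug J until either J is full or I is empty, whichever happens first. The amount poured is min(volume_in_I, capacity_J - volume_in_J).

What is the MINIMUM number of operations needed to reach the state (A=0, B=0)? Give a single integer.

BFS from (A=3, B=2). One shortest path:
  1. empty(A) -> (A=0 B=2)
  2. empty(B) -> (A=0 B=0)
Reached target in 2 moves.

Answer: 2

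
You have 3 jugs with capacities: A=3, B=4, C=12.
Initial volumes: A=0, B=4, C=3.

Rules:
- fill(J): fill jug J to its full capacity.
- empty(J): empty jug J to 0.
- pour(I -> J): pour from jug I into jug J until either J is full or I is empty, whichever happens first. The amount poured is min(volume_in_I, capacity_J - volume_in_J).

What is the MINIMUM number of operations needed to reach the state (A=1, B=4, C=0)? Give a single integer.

BFS from (A=0, B=4, C=3). One shortest path:
  1. empty(C) -> (A=0 B=4 C=0)
  2. pour(B -> A) -> (A=3 B=1 C=0)
  3. empty(A) -> (A=0 B=1 C=0)
  4. pour(B -> A) -> (A=1 B=0 C=0)
  5. fill(B) -> (A=1 B=4 C=0)
Reached target in 5 moves.

Answer: 5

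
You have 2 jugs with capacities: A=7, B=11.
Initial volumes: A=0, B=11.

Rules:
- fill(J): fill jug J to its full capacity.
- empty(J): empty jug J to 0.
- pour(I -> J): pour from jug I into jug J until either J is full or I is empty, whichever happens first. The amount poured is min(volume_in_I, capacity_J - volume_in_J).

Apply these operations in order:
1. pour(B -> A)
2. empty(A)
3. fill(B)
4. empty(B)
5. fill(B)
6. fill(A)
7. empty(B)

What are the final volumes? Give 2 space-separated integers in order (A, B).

Answer: 7 0

Derivation:
Step 1: pour(B -> A) -> (A=7 B=4)
Step 2: empty(A) -> (A=0 B=4)
Step 3: fill(B) -> (A=0 B=11)
Step 4: empty(B) -> (A=0 B=0)
Step 5: fill(B) -> (A=0 B=11)
Step 6: fill(A) -> (A=7 B=11)
Step 7: empty(B) -> (A=7 B=0)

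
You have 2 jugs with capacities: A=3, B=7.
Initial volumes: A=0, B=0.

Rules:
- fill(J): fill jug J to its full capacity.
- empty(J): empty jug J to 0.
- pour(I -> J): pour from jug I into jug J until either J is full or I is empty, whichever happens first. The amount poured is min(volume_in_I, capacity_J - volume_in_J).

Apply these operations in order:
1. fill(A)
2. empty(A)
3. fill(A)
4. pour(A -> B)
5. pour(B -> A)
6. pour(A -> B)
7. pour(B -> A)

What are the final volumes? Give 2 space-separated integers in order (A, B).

Answer: 3 0

Derivation:
Step 1: fill(A) -> (A=3 B=0)
Step 2: empty(A) -> (A=0 B=0)
Step 3: fill(A) -> (A=3 B=0)
Step 4: pour(A -> B) -> (A=0 B=3)
Step 5: pour(B -> A) -> (A=3 B=0)
Step 6: pour(A -> B) -> (A=0 B=3)
Step 7: pour(B -> A) -> (A=3 B=0)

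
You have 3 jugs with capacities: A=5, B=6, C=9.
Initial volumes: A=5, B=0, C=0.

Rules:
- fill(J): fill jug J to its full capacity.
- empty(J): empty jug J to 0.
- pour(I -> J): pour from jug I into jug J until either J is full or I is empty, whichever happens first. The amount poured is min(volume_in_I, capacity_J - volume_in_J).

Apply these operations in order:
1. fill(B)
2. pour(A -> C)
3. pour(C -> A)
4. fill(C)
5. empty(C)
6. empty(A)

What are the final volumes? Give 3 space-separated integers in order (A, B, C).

Answer: 0 6 0

Derivation:
Step 1: fill(B) -> (A=5 B=6 C=0)
Step 2: pour(A -> C) -> (A=0 B=6 C=5)
Step 3: pour(C -> A) -> (A=5 B=6 C=0)
Step 4: fill(C) -> (A=5 B=6 C=9)
Step 5: empty(C) -> (A=5 B=6 C=0)
Step 6: empty(A) -> (A=0 B=6 C=0)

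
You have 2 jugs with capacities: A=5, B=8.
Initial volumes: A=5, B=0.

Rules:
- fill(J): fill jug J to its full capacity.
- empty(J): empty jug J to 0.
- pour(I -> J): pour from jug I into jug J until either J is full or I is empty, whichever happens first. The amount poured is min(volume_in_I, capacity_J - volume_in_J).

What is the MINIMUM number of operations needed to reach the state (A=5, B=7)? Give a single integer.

Answer: 8

Derivation:
BFS from (A=5, B=0). One shortest path:
  1. pour(A -> B) -> (A=0 B=5)
  2. fill(A) -> (A=5 B=5)
  3. pour(A -> B) -> (A=2 B=8)
  4. empty(B) -> (A=2 B=0)
  5. pour(A -> B) -> (A=0 B=2)
  6. fill(A) -> (A=5 B=2)
  7. pour(A -> B) -> (A=0 B=7)
  8. fill(A) -> (A=5 B=7)
Reached target in 8 moves.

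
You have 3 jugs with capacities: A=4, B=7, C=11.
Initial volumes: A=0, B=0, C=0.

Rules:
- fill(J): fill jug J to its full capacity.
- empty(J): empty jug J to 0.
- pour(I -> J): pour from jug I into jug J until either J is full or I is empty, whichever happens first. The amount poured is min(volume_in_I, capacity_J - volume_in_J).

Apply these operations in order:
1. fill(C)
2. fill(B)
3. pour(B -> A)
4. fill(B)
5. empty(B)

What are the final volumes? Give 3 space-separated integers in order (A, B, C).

Step 1: fill(C) -> (A=0 B=0 C=11)
Step 2: fill(B) -> (A=0 B=7 C=11)
Step 3: pour(B -> A) -> (A=4 B=3 C=11)
Step 4: fill(B) -> (A=4 B=7 C=11)
Step 5: empty(B) -> (A=4 B=0 C=11)

Answer: 4 0 11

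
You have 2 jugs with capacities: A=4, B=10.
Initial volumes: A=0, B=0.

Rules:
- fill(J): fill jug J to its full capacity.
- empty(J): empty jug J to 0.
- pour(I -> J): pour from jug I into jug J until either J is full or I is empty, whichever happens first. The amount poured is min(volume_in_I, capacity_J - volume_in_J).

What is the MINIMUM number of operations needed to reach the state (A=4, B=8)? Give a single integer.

Answer: 5

Derivation:
BFS from (A=0, B=0). One shortest path:
  1. fill(A) -> (A=4 B=0)
  2. pour(A -> B) -> (A=0 B=4)
  3. fill(A) -> (A=4 B=4)
  4. pour(A -> B) -> (A=0 B=8)
  5. fill(A) -> (A=4 B=8)
Reached target in 5 moves.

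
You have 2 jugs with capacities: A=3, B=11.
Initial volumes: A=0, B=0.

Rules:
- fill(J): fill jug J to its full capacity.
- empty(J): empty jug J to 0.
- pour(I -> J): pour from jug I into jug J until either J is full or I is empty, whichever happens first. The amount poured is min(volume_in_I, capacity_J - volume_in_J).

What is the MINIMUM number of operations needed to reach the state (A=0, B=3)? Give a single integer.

Answer: 2

Derivation:
BFS from (A=0, B=0). One shortest path:
  1. fill(A) -> (A=3 B=0)
  2. pour(A -> B) -> (A=0 B=3)
Reached target in 2 moves.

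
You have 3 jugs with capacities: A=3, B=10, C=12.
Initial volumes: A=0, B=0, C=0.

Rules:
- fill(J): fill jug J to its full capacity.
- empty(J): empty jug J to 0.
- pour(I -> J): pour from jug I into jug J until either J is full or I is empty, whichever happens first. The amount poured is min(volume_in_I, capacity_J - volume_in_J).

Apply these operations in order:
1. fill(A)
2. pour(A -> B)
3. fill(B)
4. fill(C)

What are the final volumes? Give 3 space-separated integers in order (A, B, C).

Step 1: fill(A) -> (A=3 B=0 C=0)
Step 2: pour(A -> B) -> (A=0 B=3 C=0)
Step 3: fill(B) -> (A=0 B=10 C=0)
Step 4: fill(C) -> (A=0 B=10 C=12)

Answer: 0 10 12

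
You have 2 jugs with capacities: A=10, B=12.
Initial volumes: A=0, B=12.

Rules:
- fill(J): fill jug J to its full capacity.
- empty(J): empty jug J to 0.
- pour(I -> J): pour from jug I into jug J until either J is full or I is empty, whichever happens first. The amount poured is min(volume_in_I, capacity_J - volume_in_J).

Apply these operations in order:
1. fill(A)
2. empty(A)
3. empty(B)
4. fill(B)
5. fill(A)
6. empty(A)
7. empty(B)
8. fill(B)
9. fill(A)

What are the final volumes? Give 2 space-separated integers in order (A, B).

Step 1: fill(A) -> (A=10 B=12)
Step 2: empty(A) -> (A=0 B=12)
Step 3: empty(B) -> (A=0 B=0)
Step 4: fill(B) -> (A=0 B=12)
Step 5: fill(A) -> (A=10 B=12)
Step 6: empty(A) -> (A=0 B=12)
Step 7: empty(B) -> (A=0 B=0)
Step 8: fill(B) -> (A=0 B=12)
Step 9: fill(A) -> (A=10 B=12)

Answer: 10 12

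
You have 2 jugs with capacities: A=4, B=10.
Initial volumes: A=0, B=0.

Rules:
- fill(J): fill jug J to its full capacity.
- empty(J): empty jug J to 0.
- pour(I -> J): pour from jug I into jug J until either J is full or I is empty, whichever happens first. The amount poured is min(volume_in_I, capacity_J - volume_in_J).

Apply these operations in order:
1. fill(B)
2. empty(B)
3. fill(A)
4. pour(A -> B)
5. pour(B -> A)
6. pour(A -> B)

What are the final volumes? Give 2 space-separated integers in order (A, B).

Answer: 0 4

Derivation:
Step 1: fill(B) -> (A=0 B=10)
Step 2: empty(B) -> (A=0 B=0)
Step 3: fill(A) -> (A=4 B=0)
Step 4: pour(A -> B) -> (A=0 B=4)
Step 5: pour(B -> A) -> (A=4 B=0)
Step 6: pour(A -> B) -> (A=0 B=4)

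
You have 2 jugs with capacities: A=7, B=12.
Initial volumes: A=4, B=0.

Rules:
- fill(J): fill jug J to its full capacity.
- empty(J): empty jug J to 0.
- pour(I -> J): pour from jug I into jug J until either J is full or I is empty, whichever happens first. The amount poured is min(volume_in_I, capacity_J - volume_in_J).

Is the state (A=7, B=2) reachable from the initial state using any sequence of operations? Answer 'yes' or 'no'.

Answer: yes

Derivation:
BFS from (A=4, B=0):
  1. fill(B) -> (A=4 B=12)
  2. pour(B -> A) -> (A=7 B=9)
  3. empty(A) -> (A=0 B=9)
  4. pour(B -> A) -> (A=7 B=2)
Target reached → yes.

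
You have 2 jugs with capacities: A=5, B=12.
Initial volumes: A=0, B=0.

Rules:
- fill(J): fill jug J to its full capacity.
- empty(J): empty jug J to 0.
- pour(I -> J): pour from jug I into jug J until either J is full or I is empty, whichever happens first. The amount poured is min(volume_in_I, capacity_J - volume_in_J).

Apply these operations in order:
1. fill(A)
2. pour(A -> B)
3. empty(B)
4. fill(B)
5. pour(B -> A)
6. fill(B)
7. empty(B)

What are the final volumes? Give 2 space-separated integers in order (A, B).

Step 1: fill(A) -> (A=5 B=0)
Step 2: pour(A -> B) -> (A=0 B=5)
Step 3: empty(B) -> (A=0 B=0)
Step 4: fill(B) -> (A=0 B=12)
Step 5: pour(B -> A) -> (A=5 B=7)
Step 6: fill(B) -> (A=5 B=12)
Step 7: empty(B) -> (A=5 B=0)

Answer: 5 0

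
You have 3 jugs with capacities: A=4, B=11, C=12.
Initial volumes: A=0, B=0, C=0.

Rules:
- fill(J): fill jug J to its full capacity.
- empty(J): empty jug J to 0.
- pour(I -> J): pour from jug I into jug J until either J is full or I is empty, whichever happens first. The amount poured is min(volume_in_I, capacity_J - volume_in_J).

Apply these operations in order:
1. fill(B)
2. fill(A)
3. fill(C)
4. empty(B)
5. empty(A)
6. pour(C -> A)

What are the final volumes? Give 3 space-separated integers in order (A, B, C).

Step 1: fill(B) -> (A=0 B=11 C=0)
Step 2: fill(A) -> (A=4 B=11 C=0)
Step 3: fill(C) -> (A=4 B=11 C=12)
Step 4: empty(B) -> (A=4 B=0 C=12)
Step 5: empty(A) -> (A=0 B=0 C=12)
Step 6: pour(C -> A) -> (A=4 B=0 C=8)

Answer: 4 0 8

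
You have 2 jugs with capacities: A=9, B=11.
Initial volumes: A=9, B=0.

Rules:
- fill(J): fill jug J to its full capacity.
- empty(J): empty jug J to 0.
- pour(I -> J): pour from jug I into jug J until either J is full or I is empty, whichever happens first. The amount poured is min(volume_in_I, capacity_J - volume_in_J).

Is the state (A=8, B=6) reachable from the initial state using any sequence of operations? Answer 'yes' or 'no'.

Answer: no

Derivation:
BFS explored all 40 reachable states.
Reachable set includes: (0,0), (0,1), (0,2), (0,3), (0,4), (0,5), (0,6), (0,7), (0,8), (0,9), (0,10), (0,11) ...
Target (A=8, B=6) not in reachable set → no.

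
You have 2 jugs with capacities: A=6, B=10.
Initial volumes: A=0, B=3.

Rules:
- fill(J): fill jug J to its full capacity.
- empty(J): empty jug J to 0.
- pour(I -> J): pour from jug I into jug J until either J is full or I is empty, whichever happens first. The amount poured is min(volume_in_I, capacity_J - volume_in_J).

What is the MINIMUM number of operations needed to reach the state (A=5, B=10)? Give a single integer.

BFS from (A=0, B=3). One shortest path:
  1. fill(A) -> (A=6 B=3)
  2. pour(A -> B) -> (A=0 B=9)
  3. fill(A) -> (A=6 B=9)
  4. pour(A -> B) -> (A=5 B=10)
Reached target in 4 moves.

Answer: 4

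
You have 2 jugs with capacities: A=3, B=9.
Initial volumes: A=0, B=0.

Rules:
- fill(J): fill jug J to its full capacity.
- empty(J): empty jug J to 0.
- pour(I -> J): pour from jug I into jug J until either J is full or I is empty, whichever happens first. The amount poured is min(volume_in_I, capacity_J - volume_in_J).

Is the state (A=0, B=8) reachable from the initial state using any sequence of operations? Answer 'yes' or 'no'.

Answer: no

Derivation:
BFS explored all 8 reachable states.
Reachable set includes: (0,0), (0,3), (0,6), (0,9), (3,0), (3,3), (3,6), (3,9)
Target (A=0, B=8) not in reachable set → no.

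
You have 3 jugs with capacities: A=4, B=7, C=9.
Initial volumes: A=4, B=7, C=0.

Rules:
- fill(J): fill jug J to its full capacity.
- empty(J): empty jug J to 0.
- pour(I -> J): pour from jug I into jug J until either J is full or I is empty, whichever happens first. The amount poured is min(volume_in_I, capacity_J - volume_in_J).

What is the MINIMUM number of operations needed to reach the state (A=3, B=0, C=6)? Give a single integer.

BFS from (A=4, B=7, C=0). One shortest path:
  1. empty(A) -> (A=0 B=7 C=0)
  2. empty(B) -> (A=0 B=0 C=0)
  3. fill(C) -> (A=0 B=0 C=9)
  4. pour(C -> B) -> (A=0 B=7 C=2)
  5. pour(B -> A) -> (A=4 B=3 C=2)
  6. pour(A -> C) -> (A=0 B=3 C=6)
  7. pour(B -> A) -> (A=3 B=0 C=6)
Reached target in 7 moves.

Answer: 7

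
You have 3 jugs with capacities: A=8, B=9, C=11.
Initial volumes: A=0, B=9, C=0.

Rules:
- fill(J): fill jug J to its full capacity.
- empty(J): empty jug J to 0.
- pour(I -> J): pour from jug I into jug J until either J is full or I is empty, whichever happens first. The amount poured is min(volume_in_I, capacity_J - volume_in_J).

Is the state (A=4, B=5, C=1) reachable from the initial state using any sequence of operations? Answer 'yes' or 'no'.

Answer: no

Derivation:
BFS explored all 520 reachable states.
Reachable set includes: (0,0,0), (0,0,1), (0,0,2), (0,0,3), (0,0,4), (0,0,5), (0,0,6), (0,0,7), (0,0,8), (0,0,9), (0,0,10), (0,0,11) ...
Target (A=4, B=5, C=1) not in reachable set → no.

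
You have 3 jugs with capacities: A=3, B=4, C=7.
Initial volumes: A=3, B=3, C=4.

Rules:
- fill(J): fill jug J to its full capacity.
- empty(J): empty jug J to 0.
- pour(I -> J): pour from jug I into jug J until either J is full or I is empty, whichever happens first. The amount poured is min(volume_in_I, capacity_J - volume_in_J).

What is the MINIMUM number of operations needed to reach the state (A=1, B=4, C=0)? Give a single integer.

BFS from (A=3, B=3, C=4). One shortest path:
  1. empty(A) -> (A=0 B=3 C=4)
  2. fill(B) -> (A=0 B=4 C=4)
  3. pour(C -> A) -> (A=3 B=4 C=1)
  4. empty(A) -> (A=0 B=4 C=1)
  5. pour(C -> A) -> (A=1 B=4 C=0)
Reached target in 5 moves.

Answer: 5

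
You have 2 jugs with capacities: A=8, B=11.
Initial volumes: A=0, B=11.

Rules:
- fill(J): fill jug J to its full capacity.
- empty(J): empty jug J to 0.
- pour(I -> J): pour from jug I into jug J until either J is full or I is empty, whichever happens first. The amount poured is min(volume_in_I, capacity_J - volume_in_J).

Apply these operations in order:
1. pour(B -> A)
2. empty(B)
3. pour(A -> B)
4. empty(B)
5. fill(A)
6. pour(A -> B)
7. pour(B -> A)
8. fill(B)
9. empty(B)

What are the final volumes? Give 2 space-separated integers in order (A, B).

Answer: 8 0

Derivation:
Step 1: pour(B -> A) -> (A=8 B=3)
Step 2: empty(B) -> (A=8 B=0)
Step 3: pour(A -> B) -> (A=0 B=8)
Step 4: empty(B) -> (A=0 B=0)
Step 5: fill(A) -> (A=8 B=0)
Step 6: pour(A -> B) -> (A=0 B=8)
Step 7: pour(B -> A) -> (A=8 B=0)
Step 8: fill(B) -> (A=8 B=11)
Step 9: empty(B) -> (A=8 B=0)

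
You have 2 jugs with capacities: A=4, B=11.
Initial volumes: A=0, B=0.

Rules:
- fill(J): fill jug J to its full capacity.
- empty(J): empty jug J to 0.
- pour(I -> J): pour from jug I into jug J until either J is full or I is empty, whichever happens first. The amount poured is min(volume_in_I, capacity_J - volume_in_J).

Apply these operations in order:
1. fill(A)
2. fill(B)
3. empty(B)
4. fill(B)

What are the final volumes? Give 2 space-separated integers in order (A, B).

Step 1: fill(A) -> (A=4 B=0)
Step 2: fill(B) -> (A=4 B=11)
Step 3: empty(B) -> (A=4 B=0)
Step 4: fill(B) -> (A=4 B=11)

Answer: 4 11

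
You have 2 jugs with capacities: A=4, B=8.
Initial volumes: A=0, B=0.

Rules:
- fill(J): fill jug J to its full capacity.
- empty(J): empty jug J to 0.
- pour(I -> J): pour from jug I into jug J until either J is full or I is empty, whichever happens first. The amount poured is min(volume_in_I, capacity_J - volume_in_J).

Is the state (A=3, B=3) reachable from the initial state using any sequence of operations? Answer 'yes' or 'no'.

Answer: no

Derivation:
BFS explored all 6 reachable states.
Reachable set includes: (0,0), (0,4), (0,8), (4,0), (4,4), (4,8)
Target (A=3, B=3) not in reachable set → no.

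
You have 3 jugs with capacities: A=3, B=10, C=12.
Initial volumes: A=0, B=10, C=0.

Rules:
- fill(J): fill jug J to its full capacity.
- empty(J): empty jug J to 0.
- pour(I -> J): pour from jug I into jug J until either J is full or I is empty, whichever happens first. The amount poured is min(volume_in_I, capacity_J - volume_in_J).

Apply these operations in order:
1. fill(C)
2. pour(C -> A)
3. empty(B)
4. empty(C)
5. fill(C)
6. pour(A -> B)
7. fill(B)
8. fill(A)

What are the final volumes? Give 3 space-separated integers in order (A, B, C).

Answer: 3 10 12

Derivation:
Step 1: fill(C) -> (A=0 B=10 C=12)
Step 2: pour(C -> A) -> (A=3 B=10 C=9)
Step 3: empty(B) -> (A=3 B=0 C=9)
Step 4: empty(C) -> (A=3 B=0 C=0)
Step 5: fill(C) -> (A=3 B=0 C=12)
Step 6: pour(A -> B) -> (A=0 B=3 C=12)
Step 7: fill(B) -> (A=0 B=10 C=12)
Step 8: fill(A) -> (A=3 B=10 C=12)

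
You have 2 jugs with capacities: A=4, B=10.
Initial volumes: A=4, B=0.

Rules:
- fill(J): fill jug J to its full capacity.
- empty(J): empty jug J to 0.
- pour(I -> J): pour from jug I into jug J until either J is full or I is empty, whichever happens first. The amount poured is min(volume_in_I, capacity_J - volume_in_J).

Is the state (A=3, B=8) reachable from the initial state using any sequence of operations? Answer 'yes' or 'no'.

BFS explored all 14 reachable states.
Reachable set includes: (0,0), (0,2), (0,4), (0,6), (0,8), (0,10), (2,0), (2,10), (4,0), (4,2), (4,4), (4,6) ...
Target (A=3, B=8) not in reachable set → no.

Answer: no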